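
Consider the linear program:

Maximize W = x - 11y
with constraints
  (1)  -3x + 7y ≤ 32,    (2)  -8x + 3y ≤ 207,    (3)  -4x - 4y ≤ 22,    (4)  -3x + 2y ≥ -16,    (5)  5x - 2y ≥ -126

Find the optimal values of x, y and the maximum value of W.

x = 1, y = -13/2, maximum W = 145/2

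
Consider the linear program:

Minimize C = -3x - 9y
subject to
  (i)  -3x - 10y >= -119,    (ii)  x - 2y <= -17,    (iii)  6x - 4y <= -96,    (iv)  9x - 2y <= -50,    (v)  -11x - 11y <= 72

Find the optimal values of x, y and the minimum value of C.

Corner points and C = -3x - 9y:
  (-121/18, 167/12) → C = -1261/12
  (-2029/77, 1525/77) → C = -7638/77
  (-672/55, 312/55) → C = -72/5

The optimum lies where -3x - 10y = -119 and 6x - 4y = -96.
Solving simultaneously gives x = -121/18, y = 167/12.

x = -121/18, y = 167/12, minimum C = -1261/12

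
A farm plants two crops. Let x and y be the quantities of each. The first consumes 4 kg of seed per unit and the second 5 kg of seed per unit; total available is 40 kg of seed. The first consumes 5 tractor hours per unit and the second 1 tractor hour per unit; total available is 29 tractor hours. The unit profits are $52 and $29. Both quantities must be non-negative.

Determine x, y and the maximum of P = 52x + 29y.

x = 5, y = 4, maximum P = 376

Extreme points and P = 52x + 29y:
  (0, 0) → P = 0
  (0, 8) → P = 232
  (29/5, 0) → P = 1508/5
  (5, 4) → P = 376

The optimum lies where 4x + 5y = 40 and 5x + y = 29.
Solving simultaneously gives x = 5, y = 4.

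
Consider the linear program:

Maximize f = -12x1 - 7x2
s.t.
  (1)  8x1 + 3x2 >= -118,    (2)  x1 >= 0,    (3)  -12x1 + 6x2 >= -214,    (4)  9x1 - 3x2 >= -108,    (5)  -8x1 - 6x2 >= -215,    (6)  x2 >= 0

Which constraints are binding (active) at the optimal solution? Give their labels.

Vertices and f = -12x1 - 7x2:
  (0, 215/6) → f = -1505/6
  (0, 0) → f = 0
  (429/20, 217/30) → f = -9241/30
  (107/6, 0) → f = -214

The maximum is at (0, 0). Substituting into each constraint, equality holds for (2) and (6); the remaining constraints have slack.

(2) and (6)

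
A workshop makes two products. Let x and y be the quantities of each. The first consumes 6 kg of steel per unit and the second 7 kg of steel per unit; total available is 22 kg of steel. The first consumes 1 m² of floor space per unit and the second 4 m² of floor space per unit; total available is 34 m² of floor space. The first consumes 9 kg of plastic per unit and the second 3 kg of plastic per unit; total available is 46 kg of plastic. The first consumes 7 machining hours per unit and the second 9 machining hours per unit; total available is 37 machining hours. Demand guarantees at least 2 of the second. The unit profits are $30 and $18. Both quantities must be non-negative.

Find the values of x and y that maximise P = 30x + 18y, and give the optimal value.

Vertices and P = 30x + 18y:
  (0, 22/7) → P = 396/7
  (0, 2) → P = 36
  (4/3, 2) → P = 76

x = 4/3, y = 2, maximum P = 76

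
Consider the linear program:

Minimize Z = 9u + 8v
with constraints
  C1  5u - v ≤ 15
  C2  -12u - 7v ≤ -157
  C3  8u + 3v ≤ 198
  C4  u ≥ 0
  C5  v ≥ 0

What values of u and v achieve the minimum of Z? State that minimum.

Extreme points and Z = 9u + 8v:
  (262/47, 605/47) → Z = 7198/47
  (243/23, 870/23) → Z = 9147/23
  (0, 157/7) → Z = 1256/7
  (0, 66) → Z = 528

u = 262/47, v = 605/47, minimum Z = 7198/47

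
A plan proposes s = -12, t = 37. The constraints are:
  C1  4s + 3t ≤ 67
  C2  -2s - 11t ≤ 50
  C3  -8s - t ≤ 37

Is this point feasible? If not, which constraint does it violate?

not feasible — violates C3

Constraint C3: -8s - t = 59, which is not ≤ 37. All other constraints are satisfied.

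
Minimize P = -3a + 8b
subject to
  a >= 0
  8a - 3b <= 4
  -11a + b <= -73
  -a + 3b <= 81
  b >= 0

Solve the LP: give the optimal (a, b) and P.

a = 43/5, b = 108/5, minimum P = 147

Feasible corners and P = -3a + 8b:
  (43/5, 108/5) → P = 147
  (85/7, 652/21) → P = 4451/21
  (75/8, 241/8) → P = 1703/8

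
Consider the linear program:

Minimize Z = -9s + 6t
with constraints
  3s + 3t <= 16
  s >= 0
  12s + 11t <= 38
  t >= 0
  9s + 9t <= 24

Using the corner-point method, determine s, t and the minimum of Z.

Extreme points and Z = -9s + 6t:
  (0, 0) → Z = 0
  (0, 8/3) → Z = 16
  (8/3, 0) → Z = -24

At the optimal vertex, t = 0 and 9s + 9t = 24.
Solving simultaneously gives s = 8/3, t = 0.

s = 8/3, t = 0, minimum Z = -24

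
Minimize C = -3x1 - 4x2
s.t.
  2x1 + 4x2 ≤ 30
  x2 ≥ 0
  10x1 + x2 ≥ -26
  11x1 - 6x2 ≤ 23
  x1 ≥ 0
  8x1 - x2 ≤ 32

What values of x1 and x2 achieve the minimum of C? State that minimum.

x1 = 79/17, x2 = 88/17, minimum C = -589/17

Extreme points and C = -3x1 - 4x2:
  (0, 15/2) → C = -30
  (79/17, 88/17) → C = -589/17
  (23/11, 0) → C = -69/11
  (0, 0) → C = 0
  (169/37, 168/37) → C = -1179/37

The binding constraints are 2x1 + 4x2 = 30 and 8x1 - x2 = 32.
Solving simultaneously gives x1 = 79/17, x2 = 88/17.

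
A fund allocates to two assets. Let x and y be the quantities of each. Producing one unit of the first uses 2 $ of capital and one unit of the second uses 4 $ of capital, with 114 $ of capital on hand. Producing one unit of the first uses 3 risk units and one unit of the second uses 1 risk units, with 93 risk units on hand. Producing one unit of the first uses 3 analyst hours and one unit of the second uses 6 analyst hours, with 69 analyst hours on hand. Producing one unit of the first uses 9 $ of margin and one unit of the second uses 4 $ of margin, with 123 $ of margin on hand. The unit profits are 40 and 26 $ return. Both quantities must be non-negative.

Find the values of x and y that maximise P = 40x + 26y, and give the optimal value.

Feasible corners and P = 40x + 26y:
  (0, 0) → P = 0
  (0, 23/2) → P = 299
  (41/3, 0) → P = 1640/3
  (11, 6) → P = 596

x = 11, y = 6, maximum P = 596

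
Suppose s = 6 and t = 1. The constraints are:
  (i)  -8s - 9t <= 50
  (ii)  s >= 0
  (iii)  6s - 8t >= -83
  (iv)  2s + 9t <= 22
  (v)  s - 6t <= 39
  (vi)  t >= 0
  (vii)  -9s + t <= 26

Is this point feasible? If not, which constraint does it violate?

feasible

(i): -57 ≤ 50 ✓
(ii): 6 ≥ 0 ✓
(iii): 28 ≥ -83 ✓
(iv): 21 ≤ 22 ✓
(v): 0 ≤ 39 ✓
(vi): 1 ≥ 0 ✓
(vii): -53 ≤ 26 ✓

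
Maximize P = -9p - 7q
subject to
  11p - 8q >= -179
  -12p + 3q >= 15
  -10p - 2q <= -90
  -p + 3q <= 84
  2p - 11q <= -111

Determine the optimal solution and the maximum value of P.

p = 40/9, q = 205/9, maximum P = -1795/9

Extreme points and P = -9p - 7q:
  (181/51, 1390/51) → P = -11359/51
  (27/5, 149/5) → P = -1286/5
  (40/9, 205/9) → P = -1795/9
  (69/11, 331/11) → P = -2938/11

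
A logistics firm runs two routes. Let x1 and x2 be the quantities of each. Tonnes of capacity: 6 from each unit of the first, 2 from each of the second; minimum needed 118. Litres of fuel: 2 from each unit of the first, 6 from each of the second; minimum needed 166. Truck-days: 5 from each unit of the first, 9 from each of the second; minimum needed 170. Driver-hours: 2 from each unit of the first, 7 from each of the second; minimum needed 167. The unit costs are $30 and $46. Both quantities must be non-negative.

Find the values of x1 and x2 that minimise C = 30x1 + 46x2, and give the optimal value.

Vertices and C = 30x1 + 46x2:
  (0, 59) → C = 2714
  (167/2, 0) → C = 2505
  (47/4, 95/4) → C = 1445
  (80, 1) → C = 2446
The feasible region is unbounded (it extends along (0, 1), (1, 0)), but C strictly increases along every unbounded feasible direction, so there is no improving ray and the minimum is attained at a vertex.

x1 = 47/4, x2 = 95/4, minimum C = 1445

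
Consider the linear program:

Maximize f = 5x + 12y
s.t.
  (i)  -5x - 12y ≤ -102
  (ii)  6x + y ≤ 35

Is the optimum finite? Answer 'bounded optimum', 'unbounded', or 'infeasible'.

unbounded

From the feasible point (318/67, 437/67), moving in the direction (-1, 6) keeps every constraint satisfied while f increases without bound.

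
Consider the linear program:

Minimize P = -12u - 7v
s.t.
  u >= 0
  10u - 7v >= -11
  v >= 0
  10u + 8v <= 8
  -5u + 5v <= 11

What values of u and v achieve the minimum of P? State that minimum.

Corner points and P = -12u - 7v:
  (0, 0) → P = 0
  (0, 1) → P = -7
  (4/5, 0) → P = -48/5

At the optimal vertex, v = 0 and 10u + 8v = 8.
Solving simultaneously gives u = 4/5, v = 0.

u = 4/5, v = 0, minimum P = -48/5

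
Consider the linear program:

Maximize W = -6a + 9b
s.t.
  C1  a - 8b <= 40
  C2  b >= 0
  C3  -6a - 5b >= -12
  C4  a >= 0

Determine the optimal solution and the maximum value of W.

Feasible corners and W = -6a + 9b:
  (2, 0) → W = -12
  (0, 0) → W = 0
  (0, 12/5) → W = 108/5

The binding constraints are -6a - 5b = -12 and a = 0.
Solving simultaneously gives a = 0, b = 12/5.

a = 0, b = 12/5, maximum W = 108/5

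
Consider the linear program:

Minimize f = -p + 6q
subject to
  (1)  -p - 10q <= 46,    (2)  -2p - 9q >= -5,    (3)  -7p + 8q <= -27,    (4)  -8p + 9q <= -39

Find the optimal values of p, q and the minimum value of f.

Corner points and f = -p + 6q:
  (464/11, -97/11) → f = -1046/11
  (-24/89, -407/89) → f = -2418/89
  (22/5, -19/45) → f = -104/15

At the optimal vertex, -p - 10q = 46 and -2p - 9q = -5.
Solving simultaneously gives p = 464/11, q = -97/11.

p = 464/11, q = -97/11, minimum f = -1046/11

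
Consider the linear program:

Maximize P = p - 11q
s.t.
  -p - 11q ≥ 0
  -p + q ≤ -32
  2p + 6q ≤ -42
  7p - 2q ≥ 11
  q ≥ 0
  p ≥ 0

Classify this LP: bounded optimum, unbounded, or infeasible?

The boundaries -p + q = -32 and 2p + 6q = -42 meet at (75/4, -53/4), but that point violates q ≥ 0. Every candidate vertex is excluded by some other constraint, so the feasible region is empty.

infeasible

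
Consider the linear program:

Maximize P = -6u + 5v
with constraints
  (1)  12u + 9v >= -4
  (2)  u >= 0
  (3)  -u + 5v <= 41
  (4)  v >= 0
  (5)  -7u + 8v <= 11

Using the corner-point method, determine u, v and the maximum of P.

Vertices and P = -6u + 5v:
  (0, 0) → P = 0
  (0, 11/8) → P = 55/8
  (91/9, 92/9) → P = -86/9
The feasible region is unbounded (it extends along (5, 1), (1, 0)), but P strictly decreases along every unbounded feasible direction, so there is no improving ray and the maximum is attained at a vertex.

The optimum lies where u = 0 and -7u + 8v = 11.
Solving simultaneously gives u = 0, v = 11/8.

u = 0, v = 11/8, maximum P = 55/8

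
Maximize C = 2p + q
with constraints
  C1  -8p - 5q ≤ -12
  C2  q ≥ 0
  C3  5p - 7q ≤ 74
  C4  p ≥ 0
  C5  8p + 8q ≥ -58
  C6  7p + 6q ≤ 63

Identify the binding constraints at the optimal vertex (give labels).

C2 and C6

Vertices and C = 2p + q:
  (3/2, 0) → C = 3
  (0, 12/5) → C = 12/5
  (9, 0) → C = 18
  (0, 21/2) → C = 21/2

The maximum is at (9, 0). Substituting into each constraint, equality holds for C2 and C6; the remaining constraints have slack.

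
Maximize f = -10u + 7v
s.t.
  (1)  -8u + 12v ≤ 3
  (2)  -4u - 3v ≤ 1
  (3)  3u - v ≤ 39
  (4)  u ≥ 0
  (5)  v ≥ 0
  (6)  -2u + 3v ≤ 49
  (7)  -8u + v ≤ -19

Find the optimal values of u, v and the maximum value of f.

u = 21/8, v = 2, maximum f = -49/4

Extreme points and f = -10u + 7v:
  (471/28, 321/28) → f = -2463/28
  (21/8, 2) → f = -49/4
  (13, 0) → f = -130
  (19/8, 0) → f = -95/4

At the optimal vertex, -8u + 12v = 3 and -8u + v = -19.
Solving simultaneously gives u = 21/8, v = 2.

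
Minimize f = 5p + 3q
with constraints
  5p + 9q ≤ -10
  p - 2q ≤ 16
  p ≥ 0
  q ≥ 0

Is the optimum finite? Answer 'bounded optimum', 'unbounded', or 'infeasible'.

The boundaries 5p + 9q = -10 and p - 2q = 16 meet at (124/19, -90/19), but that point violates q ≥ 0. Every candidate vertex is excluded by some other constraint, so the feasible region is empty.

infeasible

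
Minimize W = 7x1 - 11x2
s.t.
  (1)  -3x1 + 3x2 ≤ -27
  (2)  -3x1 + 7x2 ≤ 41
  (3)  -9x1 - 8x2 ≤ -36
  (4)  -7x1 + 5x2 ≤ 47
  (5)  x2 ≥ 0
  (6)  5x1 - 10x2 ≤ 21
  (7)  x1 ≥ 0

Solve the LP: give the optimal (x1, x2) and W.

x1 = 26, x2 = 17, minimum W = -5

Extreme points and W = 7x1 - 11x2:
  (26, 17) → W = -5
  (69/5, 24/5) → W = 219/5
  (557/5, 268/5) → W = 951/5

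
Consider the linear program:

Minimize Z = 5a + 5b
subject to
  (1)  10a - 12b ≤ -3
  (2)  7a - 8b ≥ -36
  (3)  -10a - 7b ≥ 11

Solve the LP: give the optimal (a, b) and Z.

Corner points and Z = 5a + 5b:
  (-102, -339/4) → Z = -3735/4
  (-153/190, -8/19) → Z = -233/38
  (-340/129, 283/129) → Z = -95/43

The optimum lies where 10a - 12b = -3 and 7a - 8b = -36.
Solving simultaneously gives a = -102, b = -339/4.

a = -102, b = -339/4, minimum Z = -3735/4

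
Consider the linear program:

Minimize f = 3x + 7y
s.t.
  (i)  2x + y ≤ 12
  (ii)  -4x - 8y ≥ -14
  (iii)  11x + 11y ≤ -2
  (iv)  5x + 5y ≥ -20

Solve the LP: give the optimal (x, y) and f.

x = 16, y = -20, minimum f = -92

Corner points and f = 3x + 7y:
  (134/11, -136/11) → f = -50
  (16, -20) → f = -92
  (-85/22, 81/22) → f = 156/11
  (-23/2, 15/2) → f = 18

At the optimal vertex, 2x + y = 12 and 5x + 5y = -20.
Solving simultaneously gives x = 16, y = -20.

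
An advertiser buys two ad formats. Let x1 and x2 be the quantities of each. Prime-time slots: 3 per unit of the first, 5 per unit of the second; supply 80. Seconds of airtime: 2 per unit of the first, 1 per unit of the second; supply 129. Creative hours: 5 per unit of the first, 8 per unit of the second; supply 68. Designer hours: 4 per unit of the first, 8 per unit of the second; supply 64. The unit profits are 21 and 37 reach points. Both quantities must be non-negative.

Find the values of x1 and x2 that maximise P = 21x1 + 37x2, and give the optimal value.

Extreme points and P = 21x1 + 37x2:
  (0, 0) → P = 0
  (0, 8) → P = 296
  (68/5, 0) → P = 1428/5
  (4, 6) → P = 306

The optimum lies where 5x1 + 8x2 = 68 and 4x1 + 8x2 = 64.
Solving simultaneously gives x1 = 4, x2 = 6.

x1 = 4, x2 = 6, maximum P = 306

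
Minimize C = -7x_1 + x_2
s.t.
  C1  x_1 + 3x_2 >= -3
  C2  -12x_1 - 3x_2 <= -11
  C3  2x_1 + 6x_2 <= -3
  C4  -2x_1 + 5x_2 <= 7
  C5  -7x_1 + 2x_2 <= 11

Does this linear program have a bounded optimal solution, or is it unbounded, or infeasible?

unbounded

From the feasible point (14/11, -47/33), moving in the direction (3, -1) keeps every constraint satisfied while C decreases without bound.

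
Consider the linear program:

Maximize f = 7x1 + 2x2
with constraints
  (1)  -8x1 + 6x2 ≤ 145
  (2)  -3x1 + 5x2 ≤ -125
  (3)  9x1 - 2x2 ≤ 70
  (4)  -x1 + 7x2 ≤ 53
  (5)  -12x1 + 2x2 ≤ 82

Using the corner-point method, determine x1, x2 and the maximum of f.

x1 = 100/39, x2 = -305/13, maximum f = -1130/39

Corner points and f = 7x1 + 2x2:
  (100/39, -305/13) → f = -1130/39
  (-110/9, -97/3) → f = -1352/9
  (-152/3, -263) → f = -2642/3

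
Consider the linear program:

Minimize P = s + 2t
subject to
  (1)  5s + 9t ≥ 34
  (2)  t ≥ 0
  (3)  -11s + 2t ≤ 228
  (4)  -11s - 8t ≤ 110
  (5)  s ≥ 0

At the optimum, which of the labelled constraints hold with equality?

Vertices and P = s + 2t:
  (34/5, 0) → P = 34/5
  (0, 34/9) → P = 68/9
  (0, 114) → P = 228
The feasible region is unbounded (it extends along (1, 0), (2, 11)), but P strictly increases along every unbounded feasible direction, so there is no improving ray and the minimum is attained at a vertex.

The minimum is at (34/5, 0). Substituting into each constraint, equality holds for (1) and (2); the remaining constraints have slack.

(1) and (2)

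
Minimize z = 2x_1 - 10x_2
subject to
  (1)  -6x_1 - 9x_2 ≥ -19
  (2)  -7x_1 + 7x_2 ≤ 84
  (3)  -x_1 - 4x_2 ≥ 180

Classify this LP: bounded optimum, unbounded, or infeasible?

Feasible corners and z = 2x_1 - 10x_2:
  (1696/15, -1099/15) → z = 4794/5
  (-228/5, -168/5) → z = 1224/5
The feasible region has finitely many vertices and no improving ray; the minimum is 1224/5 at (-228/5, -168/5).

bounded optimum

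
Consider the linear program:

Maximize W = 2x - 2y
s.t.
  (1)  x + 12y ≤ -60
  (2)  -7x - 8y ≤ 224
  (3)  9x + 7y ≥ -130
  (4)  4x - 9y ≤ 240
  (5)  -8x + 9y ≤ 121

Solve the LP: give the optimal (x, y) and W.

Corner points and W = 2x - 2y:
  (-1140/101, -410/101) → W = -1460/101
  (780/19, -160/19) → W = 1880/19
  (510/109, -2680/109) → W = 6380/109

At the optimal vertex, x + 12y = -60 and 4x - 9y = 240.
Solving simultaneously gives x = 780/19, y = -160/19.

x = 780/19, y = -160/19, maximum W = 1880/19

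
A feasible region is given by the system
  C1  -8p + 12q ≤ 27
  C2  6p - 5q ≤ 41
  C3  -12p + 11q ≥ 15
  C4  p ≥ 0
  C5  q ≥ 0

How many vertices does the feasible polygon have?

3

The feasible vertices (each the meet of two boundaries and inside every other half-plane) are:
  (117/56, 51/14)
  (0, 9/4)
  (0, 15/11)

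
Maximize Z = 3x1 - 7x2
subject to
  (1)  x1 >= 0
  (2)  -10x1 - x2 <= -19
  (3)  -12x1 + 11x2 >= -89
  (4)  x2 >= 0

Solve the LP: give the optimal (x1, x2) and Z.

x1 = 89/12, x2 = 0, maximum Z = 89/4

Vertices and Z = 3x1 - 7x2:
  (0, 19) → Z = -133
  (19/10, 0) → Z = 57/10
  (89/12, 0) → Z = 89/4
The feasible region is unbounded (it extends along (0, 1), (11, 12)), but Z strictly decreases along every unbounded feasible direction, so there is no improving ray and the maximum is attained at a vertex.

The optimum lies where -12x1 + 11x2 = -89 and x2 = 0.
Solving simultaneously gives x1 = 89/12, x2 = 0.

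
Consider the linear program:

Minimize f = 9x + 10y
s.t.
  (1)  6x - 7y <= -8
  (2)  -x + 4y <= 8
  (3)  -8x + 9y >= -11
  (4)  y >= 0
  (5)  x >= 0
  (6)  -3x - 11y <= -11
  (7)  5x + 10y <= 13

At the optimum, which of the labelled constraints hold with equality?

Vertices and f = 9x + 10y:
  (0, 8/7) → f = 80/7
  (11/95, 118/95) → f = 1279/95
  (0, 13/10) → f = 13

The minimum is at (0, 8/7). Substituting into each constraint, equality holds for (1) and (5); the remaining constraints have slack.

(1) and (5)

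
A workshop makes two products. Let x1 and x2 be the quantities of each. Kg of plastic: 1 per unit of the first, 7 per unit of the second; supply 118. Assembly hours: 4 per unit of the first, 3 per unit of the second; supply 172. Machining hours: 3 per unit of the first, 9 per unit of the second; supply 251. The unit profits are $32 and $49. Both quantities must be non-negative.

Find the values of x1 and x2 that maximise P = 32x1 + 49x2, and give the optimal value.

x1 = 34, x2 = 12, maximum P = 1676

Feasible corners and P = 32x1 + 49x2:
  (0, 0) → P = 0
  (0, 118/7) → P = 826
  (43, 0) → P = 1376
  (34, 12) → P = 1676

The optimum lies where x1 + 7x2 = 118 and 4x1 + 3x2 = 172.
Solving simultaneously gives x1 = 34, x2 = 12.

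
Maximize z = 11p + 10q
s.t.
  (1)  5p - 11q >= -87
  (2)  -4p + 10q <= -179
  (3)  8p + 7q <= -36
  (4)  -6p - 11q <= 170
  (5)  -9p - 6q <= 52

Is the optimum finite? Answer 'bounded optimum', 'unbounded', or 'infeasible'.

Vertices and z = 11p + 10q:
  (893/108, -394/27) → z = -1979/36
  (277/57, -1819/114) → z = -2016/19
  (397/23, -572/23) → z = -1353/23
  (64/9, -58/3) → z = -1036/9
The feasible region has finitely many vertices and no improving ray; the maximum is -1979/36 at (893/108, -394/27).

bounded optimum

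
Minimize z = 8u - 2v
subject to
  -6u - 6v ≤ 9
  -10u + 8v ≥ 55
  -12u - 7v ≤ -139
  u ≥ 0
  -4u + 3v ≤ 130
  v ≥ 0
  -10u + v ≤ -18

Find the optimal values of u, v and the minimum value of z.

u = 92/13, v = 686/13, minimum z = -636/13

Corner points and z = 8u - 2v:
  (727/166, 1025/83) → z = 858/83
  (265/82, 587/41) → z = -114/41
  (92/13, 686/13) → z = -636/13
The feasible region is unbounded (it extends along (3, 4), (4, 5)), but z strictly increases along every unbounded feasible direction, so there is no improving ray and the minimum is attained at a vertex.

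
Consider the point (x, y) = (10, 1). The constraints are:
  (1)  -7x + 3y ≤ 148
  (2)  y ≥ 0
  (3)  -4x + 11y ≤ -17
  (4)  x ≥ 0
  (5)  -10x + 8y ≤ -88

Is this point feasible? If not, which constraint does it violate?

(1): -67 ≤ 148 ✓
(2): 1 ≥ 0 ✓
(3): -29 ≤ -17 ✓
(4): 10 ≥ 0 ✓
(5): -92 ≤ -88 ✓

feasible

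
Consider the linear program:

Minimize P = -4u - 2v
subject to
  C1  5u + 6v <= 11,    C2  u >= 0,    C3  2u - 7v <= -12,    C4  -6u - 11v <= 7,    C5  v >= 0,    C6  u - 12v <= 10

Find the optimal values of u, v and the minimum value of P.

Corner points and P = -4u - 2v:
  (0, 11/6) → P = -11/3
  (5/47, 82/47) → P = -184/47
  (0, 12/7) → P = -24/7

The binding constraints are 5u + 6v = 11 and 2u - 7v = -12.
Solving simultaneously gives u = 5/47, v = 82/47.

u = 5/47, v = 82/47, minimum P = -184/47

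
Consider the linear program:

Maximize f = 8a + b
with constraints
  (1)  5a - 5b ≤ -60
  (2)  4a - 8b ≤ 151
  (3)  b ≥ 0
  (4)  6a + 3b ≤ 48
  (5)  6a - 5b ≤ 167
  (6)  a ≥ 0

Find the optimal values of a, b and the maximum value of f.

Corner points and f = 8a + b:
  (4/3, 40/3) → f = 24
  (0, 12) → f = 12
  (0, 16) → f = 16

At the optimal vertex, 5a - 5b = -60 and 6a + 3b = 48.
Solving simultaneously gives a = 4/3, b = 40/3.

a = 4/3, b = 40/3, maximum f = 24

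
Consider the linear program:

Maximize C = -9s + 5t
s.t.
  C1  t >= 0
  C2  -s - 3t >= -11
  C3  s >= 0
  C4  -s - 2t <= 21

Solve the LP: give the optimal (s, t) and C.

s = 0, t = 11/3, maximum C = 55/3

Feasible corners and C = -9s + 5t:
  (11, 0) → C = -99
  (0, 0) → C = 0
  (0, 11/3) → C = 55/3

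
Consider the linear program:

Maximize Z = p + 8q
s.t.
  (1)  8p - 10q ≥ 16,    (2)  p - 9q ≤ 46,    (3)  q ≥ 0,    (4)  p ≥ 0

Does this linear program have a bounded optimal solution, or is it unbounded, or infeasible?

unbounded

From the feasible point (2, 0), moving in the direction (10, 8) keeps every constraint satisfied while Z increases without bound.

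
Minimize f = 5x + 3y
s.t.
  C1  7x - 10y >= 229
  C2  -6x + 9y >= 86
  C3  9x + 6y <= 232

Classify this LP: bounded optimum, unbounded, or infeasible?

infeasible

The boundaries 7x - 10y = 229 and -6x + 9y = 86 meet at (2921/3, 1976/3), but that point violates 9x + 6y ≤ 232. Every candidate vertex is excluded by some other constraint, so the feasible region is empty.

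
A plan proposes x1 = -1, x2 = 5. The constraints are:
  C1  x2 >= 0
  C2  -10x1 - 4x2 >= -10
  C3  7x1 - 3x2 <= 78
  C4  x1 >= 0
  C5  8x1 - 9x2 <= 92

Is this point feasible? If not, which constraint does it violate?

not feasible — violates C4

Constraint C4: x1 = -1, which is not ≥ 0. All other constraints are satisfied.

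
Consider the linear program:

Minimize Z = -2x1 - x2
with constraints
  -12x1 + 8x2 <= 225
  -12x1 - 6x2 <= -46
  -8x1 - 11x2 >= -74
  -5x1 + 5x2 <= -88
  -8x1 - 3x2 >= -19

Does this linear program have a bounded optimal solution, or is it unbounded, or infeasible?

The boundaries -12x1 + 8x2 = 225 and -5x1 + 5x2 = -88 meet at (-1829/20, -2181/20), but that point violates -12x1 - 6x2 ≤ -46. Every candidate vertex is excluded by some other constraint, so the feasible region is empty.

infeasible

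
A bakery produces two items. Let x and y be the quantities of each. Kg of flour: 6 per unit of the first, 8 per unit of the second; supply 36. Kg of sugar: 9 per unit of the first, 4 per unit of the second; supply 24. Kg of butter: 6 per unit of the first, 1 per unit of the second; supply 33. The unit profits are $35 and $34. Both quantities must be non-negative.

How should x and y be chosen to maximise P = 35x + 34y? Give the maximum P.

Extreme points and P = 35x + 34y:
  (0, 0) → P = 0
  (0, 9/2) → P = 153
  (8/3, 0) → P = 280/3
  (1, 15/4) → P = 325/2

At the optimal vertex, 6x + 8y = 36 and 9x + 4y = 24.
Solving simultaneously gives x = 1, y = 15/4.

x = 1, y = 15/4, maximum P = 325/2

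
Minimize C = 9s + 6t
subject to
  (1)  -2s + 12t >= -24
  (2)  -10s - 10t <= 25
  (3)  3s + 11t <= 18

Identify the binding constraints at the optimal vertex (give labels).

(2) and (3)

Vertices and C = 9s + 6t:
  (-3/7, -29/14) → C = -114/7
  (240/29, -18/29) → C = 2052/29
  (-91/16, 51/16) → C = -513/16

The minimum is at (-91/16, 51/16). Substituting into each constraint, equality holds for (2) and (3); the remaining constraints have slack.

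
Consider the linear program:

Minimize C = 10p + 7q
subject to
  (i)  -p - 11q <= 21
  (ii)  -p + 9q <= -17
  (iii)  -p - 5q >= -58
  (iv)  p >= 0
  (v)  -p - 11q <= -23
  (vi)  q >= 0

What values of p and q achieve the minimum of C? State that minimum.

p = 197/10, q = 3/10, minimum C = 1991/10

Corner points and C = 10p + 7q:
  (607/14, 41/14) → C = 6357/14
  (197/10, 3/10) → C = 1991/10
  (58, 0) → C = 580
  (23, 0) → C = 230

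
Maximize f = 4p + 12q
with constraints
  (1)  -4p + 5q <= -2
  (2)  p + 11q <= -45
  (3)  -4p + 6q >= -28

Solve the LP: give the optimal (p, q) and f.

p = 19/25, q = -104/25, maximum f = -1172/25

Extreme points and f = 4p + 12q:
  (-29/7, -26/7) → f = -428/7
  (-32, -26) → f = -440
  (19/25, -104/25) → f = -1172/25

The optimum lies where p + 11q = -45 and -4p + 6q = -28.
Solving simultaneously gives p = 19/25, q = -104/25.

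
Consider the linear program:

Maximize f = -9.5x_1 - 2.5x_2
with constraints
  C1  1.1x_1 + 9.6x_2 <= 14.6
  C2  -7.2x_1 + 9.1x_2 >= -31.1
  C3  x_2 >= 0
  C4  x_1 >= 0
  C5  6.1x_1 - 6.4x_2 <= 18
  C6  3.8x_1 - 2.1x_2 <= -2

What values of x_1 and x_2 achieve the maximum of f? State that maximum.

x_1 = 0, x_2 = 20/21, maximum f = -50/21

Vertices and f = -9.5x_1 - 2.5x_2:
  (0, 73/48) → f = -365/96
  (382/1293, 5768/3879) → f = -25307/3879
  (0, 20/21) → f = -50/21

At the optimal vertex, x_1 = 0 and 3.8x_1 - 2.1x_2 = -2.
Solving simultaneously gives x_1 = 0, x_2 = 20/21.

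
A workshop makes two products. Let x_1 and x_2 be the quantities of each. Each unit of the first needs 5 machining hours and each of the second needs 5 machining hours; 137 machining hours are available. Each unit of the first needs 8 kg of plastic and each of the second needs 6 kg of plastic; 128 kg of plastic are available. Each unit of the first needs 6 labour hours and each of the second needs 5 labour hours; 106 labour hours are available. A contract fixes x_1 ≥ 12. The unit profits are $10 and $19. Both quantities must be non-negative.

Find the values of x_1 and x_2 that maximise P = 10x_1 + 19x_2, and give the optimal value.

Corner points and P = 10x_1 + 19x_2:
  (16, 0) → P = 160
  (12, 0) → P = 120
  (12, 16/3) → P = 664/3

At the optimal vertex, 8x_1 + 6x_2 = 128 and x_1 = 12.
Solving simultaneously gives x_1 = 12, x_2 = 16/3.

x_1 = 12, x_2 = 16/3, maximum P = 664/3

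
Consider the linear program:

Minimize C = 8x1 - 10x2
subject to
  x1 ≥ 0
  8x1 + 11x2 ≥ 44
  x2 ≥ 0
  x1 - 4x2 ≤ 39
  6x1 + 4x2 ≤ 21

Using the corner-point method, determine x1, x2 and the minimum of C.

Corner points and C = 8x1 - 10x2:
  (0, 4) → C = -40
  (0, 21/4) → C = -105/2
  (55/34, 48/17) → C = -260/17

x1 = 0, x2 = 21/4, minimum C = -105/2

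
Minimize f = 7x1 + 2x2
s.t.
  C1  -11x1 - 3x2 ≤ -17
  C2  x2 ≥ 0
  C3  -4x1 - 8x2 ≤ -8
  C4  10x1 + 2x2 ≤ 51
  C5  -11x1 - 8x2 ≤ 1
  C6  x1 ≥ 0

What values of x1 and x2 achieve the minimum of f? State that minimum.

x1 = 28/19, x2 = 5/19, minimum f = 206/19

Vertices and f = 7x1 + 2x2:
  (28/19, 5/19) → f = 206/19
  (0, 17/3) → f = 34/3
  (2, 0) → f = 14
  (51/10, 0) → f = 357/10
  (0, 51/2) → f = 51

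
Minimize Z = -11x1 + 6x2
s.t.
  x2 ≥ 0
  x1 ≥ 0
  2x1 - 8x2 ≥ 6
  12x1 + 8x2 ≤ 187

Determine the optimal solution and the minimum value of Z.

x1 = 187/12, x2 = 0, minimum Z = -2057/12

Vertices and Z = -11x1 + 6x2:
  (3, 0) → Z = -33
  (187/12, 0) → Z = -2057/12
  (193/14, 151/56) → Z = -3793/28

At the optimal vertex, x2 = 0 and 12x1 + 8x2 = 187.
Solving simultaneously gives x1 = 187/12, x2 = 0.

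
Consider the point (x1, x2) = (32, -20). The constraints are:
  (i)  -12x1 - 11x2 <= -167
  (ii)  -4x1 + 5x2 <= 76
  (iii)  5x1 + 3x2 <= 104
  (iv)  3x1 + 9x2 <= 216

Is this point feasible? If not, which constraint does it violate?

not feasible — violates (i)

Constraint (i): -12x1 - 11x2 = -164, which is not ≤ -167. All other constraints are satisfied.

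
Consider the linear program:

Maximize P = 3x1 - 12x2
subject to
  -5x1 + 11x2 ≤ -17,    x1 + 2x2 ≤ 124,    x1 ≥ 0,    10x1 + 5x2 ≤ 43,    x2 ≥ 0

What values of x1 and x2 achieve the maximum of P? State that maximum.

x1 = 43/10, x2 = 0, maximum P = 129/10

Extreme points and P = 3x1 - 12x2:
  (62/15, 1/3) → P = 42/5
  (17/5, 0) → P = 51/5
  (43/10, 0) → P = 129/10

At the optimal vertex, 10x1 + 5x2 = 43 and x2 = 0.
Solving simultaneously gives x1 = 43/10, x2 = 0.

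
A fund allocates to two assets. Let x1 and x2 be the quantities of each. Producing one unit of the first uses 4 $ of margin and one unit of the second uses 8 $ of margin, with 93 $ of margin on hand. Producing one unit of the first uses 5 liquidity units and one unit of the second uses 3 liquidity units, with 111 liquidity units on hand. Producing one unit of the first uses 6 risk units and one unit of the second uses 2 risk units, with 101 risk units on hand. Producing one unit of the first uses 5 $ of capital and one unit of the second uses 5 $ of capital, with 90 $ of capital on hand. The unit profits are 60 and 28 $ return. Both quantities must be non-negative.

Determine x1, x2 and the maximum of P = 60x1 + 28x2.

Feasible corners and P = 60x1 + 28x2:
  (0, 0) → P = 0
  (0, 93/8) → P = 651/2
  (101/6, 0) → P = 1010
  (51/4, 21/4) → P = 912
  (65/4, 7/4) → P = 1024

The binding constraints are 6x1 + 2x2 = 101 and 5x1 + 5x2 = 90.
Solving simultaneously gives x1 = 65/4, x2 = 7/4.

x1 = 65/4, x2 = 7/4, maximum P = 1024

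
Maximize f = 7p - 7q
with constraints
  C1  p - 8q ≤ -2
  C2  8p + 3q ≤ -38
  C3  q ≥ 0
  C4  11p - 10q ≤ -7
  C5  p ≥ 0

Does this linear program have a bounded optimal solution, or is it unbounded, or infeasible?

infeasible

The boundaries 8p + 3q = -38 and q = 0 meet at (-19/4, 0), but that point violates p ≥ 0. Every candidate vertex is excluded by some other constraint, so the feasible region is empty.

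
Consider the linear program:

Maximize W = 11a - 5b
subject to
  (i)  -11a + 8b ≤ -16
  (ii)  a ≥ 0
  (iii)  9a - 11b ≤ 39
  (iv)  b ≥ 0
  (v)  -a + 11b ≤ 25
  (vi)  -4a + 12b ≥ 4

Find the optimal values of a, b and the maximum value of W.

Extreme points and W = 11a - 5b:
  (376/113, 291/113) → W = 2681/113
  (56/25, 27/25) → W = 481/25
  (8, 3) → W = 73

The optimum lies where 9a - 11b = 39 and -a + 11b = 25.
Solving simultaneously gives a = 8, b = 3.

a = 8, b = 3, maximum W = 73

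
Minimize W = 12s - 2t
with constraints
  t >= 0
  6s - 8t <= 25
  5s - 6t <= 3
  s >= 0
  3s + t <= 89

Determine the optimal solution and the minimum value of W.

s = 0, t = 89, minimum W = -178

Vertices and W = 12s - 2t:
  (3/5, 0) → W = 36/5
  (0, 0) → W = 0
  (537/23, 436/23) → W = 5572/23
  (0, 89) → W = -178

The binding constraints are s = 0 and 3s + t = 89.
Solving simultaneously gives s = 0, t = 89.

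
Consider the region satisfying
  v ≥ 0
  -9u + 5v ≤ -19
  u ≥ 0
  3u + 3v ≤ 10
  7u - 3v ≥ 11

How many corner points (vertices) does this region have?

The feasible vertices (each the meet of two boundaries and inside every other half-plane) are:
  (19/9, 0)
  (10/3, 0)
  (107/42, 11/14)

3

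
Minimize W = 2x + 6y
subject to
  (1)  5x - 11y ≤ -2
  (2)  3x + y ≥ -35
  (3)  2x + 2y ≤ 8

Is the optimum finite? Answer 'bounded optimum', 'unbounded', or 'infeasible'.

bounded optimum

Corner points and W = 2x + 6y:
  (-387/38, -169/38) → W = -894/19
  (21/8, 11/8) → W = 27/2
  (-39/2, 47/2) → W = 102
The feasible region has finitely many vertices and no improving ray; the minimum is -894/19 at (-387/38, -169/38).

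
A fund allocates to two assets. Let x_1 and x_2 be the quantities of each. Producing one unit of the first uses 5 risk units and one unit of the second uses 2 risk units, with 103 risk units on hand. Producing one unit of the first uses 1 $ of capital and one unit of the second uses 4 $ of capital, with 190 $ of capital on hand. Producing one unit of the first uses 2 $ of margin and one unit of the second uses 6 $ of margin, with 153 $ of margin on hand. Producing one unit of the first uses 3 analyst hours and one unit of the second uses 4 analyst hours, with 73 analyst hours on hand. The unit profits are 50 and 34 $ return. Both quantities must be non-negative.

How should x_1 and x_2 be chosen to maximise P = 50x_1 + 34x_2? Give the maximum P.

x_1 = 19, x_2 = 4, maximum P = 1086

Feasible corners and P = 50x_1 + 34x_2:
  (0, 0) → P = 0
  (0, 73/4) → P = 1241/2
  (103/5, 0) → P = 1030
  (19, 4) → P = 1086

At the optimal vertex, 5x_1 + 2x_2 = 103 and 3x_1 + 4x_2 = 73.
Solving simultaneously gives x_1 = 19, x_2 = 4.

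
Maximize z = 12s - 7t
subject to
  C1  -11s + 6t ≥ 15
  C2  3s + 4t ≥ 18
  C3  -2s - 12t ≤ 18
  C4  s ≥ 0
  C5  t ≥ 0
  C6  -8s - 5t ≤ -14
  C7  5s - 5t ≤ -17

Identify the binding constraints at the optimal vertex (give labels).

C1 and C7

Vertices and z = 12s - 7t:
  (27/25, 112/25) → z = -92/5
  (0, 9/2) → z = -63/2
  (22/35, 141/35) → z = -723/35
The feasible region is unbounded (it extends along (0, 1), (6, 11)), but z strictly decreases along every unbounded feasible direction, so there is no improving ray and the maximum is attained at a vertex.

The maximum is at (27/25, 112/25). Substituting into each constraint, equality holds for C1 and C7; the remaining constraints have slack.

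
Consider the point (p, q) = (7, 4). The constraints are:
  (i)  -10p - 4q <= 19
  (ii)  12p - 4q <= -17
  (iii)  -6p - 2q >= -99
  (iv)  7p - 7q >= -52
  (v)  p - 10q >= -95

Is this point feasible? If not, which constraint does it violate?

not feasible — violates (ii)

Constraint (ii): 12p - 4q = 68, which is not ≤ -17. All other constraints are satisfied.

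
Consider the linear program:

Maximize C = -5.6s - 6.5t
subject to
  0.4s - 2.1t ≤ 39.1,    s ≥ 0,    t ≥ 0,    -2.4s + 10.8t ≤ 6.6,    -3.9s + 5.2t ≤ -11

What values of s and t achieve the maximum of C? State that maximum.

s = 110/39, t = 0, maximum C = -616/39

Feasible corners and C = -5.6s - 6.5t:
  (391/4, 0) → C = -2737/5
  (110/39, 0) → C = -616/39
  (1276/247, 869/494) → C = -199397/4940
The feasible region is unbounded (it extends along (21, 4), (9, 2)), but C strictly decreases along every unbounded feasible direction, so there is no improving ray and the maximum is attained at a vertex.

At the optimal vertex, t = 0 and -3.9s + 5.2t = -11.
Solving simultaneously gives s = 110/39, t = 0.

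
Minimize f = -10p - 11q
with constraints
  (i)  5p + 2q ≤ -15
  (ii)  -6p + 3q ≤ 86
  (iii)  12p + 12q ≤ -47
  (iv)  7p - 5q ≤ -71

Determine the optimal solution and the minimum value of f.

p = -391/36, q = 125/18, minimum f = 290/9

Extreme points and f = -10p - 11q:
  (-391/36, 125/18) → f = 290/9
  (-217/9, -176/9) → f = 4106/9
  (-1087/144, 523/144) → f = 5117/144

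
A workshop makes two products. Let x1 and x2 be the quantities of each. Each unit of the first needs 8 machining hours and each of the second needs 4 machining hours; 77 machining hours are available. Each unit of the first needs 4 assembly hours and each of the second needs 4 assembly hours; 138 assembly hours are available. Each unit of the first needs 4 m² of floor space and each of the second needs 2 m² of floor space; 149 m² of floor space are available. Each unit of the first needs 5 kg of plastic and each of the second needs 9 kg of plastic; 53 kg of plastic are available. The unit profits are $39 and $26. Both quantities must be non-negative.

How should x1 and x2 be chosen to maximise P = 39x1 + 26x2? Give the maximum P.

x1 = 37/4, x2 = 3/4, maximum P = 1521/4

The binding constraints are 8x1 + 4x2 = 77 and 5x1 + 9x2 = 53.
Solving simultaneously gives x1 = 37/4, x2 = 3/4.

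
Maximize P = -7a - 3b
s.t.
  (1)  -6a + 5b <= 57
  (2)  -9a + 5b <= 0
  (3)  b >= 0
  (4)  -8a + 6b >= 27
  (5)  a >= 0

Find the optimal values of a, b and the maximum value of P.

a = 135/14, b = 243/14, maximum P = -837/7

Feasible corners and P = -7a - 3b:
  (19, 171/5) → P = -1178/5
  (207/4, 147/2) → P = -2331/4
  (135/14, 243/14) → P = -837/7

The optimum lies where -9a + 5b = 0 and -8a + 6b = 27.
Solving simultaneously gives a = 135/14, b = 243/14.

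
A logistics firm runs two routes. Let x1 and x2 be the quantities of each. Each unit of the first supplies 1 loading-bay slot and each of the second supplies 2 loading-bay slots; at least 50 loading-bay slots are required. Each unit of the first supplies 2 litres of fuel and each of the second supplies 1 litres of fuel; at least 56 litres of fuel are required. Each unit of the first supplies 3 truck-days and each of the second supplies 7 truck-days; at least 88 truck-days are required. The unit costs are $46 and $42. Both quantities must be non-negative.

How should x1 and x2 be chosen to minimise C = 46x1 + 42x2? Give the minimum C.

Extreme points and C = 46x1 + 42x2:
  (0, 56) → C = 2352
  (50, 0) → C = 2300
  (62/3, 44/3) → C = 4700/3
The feasible region is unbounded (it extends along (0, 1), (1, 0)), but C strictly increases along every unbounded feasible direction, so there is no improving ray and the minimum is attained at a vertex.

At the optimal vertex, x1 + 2x2 = 50 and 2x1 + x2 = 56.
Solving simultaneously gives x1 = 62/3, x2 = 44/3.

x1 = 62/3, x2 = 44/3, minimum C = 4700/3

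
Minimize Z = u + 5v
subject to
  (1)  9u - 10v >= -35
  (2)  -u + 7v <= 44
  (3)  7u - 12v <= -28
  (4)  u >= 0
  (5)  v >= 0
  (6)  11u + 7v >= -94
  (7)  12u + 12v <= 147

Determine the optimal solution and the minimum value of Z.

Extreme points and Z = u + 5v:
  (195/53, 361/53) → Z = 2000/53
  (0, 7/2) → Z = 35/2
  (167/32, 225/32) → Z = 323/8
  (0, 7/3) → Z = 35/3
  (119/19, 455/76) → Z = 2751/76

The binding constraints are 7u - 12v = -28 and u = 0.
Solving simultaneously gives u = 0, v = 7/3.

u = 0, v = 7/3, minimum Z = 35/3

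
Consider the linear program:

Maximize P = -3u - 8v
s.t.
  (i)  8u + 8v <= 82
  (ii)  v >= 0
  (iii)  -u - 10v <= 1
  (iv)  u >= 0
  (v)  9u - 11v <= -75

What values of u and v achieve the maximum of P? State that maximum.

Corner points and P = -3u - 8v:
  (0, 41/4) → P = -82
  (151/80, 669/80) → P = -1161/16
  (0, 75/11) → P = -600/11

At the optimal vertex, u = 0 and 9u - 11v = -75.
Solving simultaneously gives u = 0, v = 75/11.

u = 0, v = 75/11, maximum P = -600/11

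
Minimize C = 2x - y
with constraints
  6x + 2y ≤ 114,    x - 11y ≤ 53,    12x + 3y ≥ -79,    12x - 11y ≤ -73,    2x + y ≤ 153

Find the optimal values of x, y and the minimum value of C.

The optimum lies where 6x + 2y = 114 and 12x + 3y = -79.
Solving simultaneously gives x = -250/3, y = 307.

x = -250/3, y = 307, minimum C = -1421/3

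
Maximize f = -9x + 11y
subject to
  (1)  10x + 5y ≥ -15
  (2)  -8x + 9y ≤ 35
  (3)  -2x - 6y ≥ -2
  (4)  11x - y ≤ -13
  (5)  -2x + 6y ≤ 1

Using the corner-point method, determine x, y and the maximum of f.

x = -19/14, y = -2/7, maximum f = 127/14

The optimum lies where 10x + 5y = -15 and -2x + 6y = 1.
Solving simultaneously gives x = -19/14, y = -2/7.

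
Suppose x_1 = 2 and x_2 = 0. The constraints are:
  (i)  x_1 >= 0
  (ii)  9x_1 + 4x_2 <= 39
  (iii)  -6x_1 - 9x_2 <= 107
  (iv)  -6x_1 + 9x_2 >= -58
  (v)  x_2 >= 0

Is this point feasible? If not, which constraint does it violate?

feasible

(i): 2 ≥ 0 ✓
(ii): 18 ≤ 39 ✓
(iii): -12 ≤ 107 ✓
(iv): -12 ≥ -58 ✓
(v): 0 ≥ 0 ✓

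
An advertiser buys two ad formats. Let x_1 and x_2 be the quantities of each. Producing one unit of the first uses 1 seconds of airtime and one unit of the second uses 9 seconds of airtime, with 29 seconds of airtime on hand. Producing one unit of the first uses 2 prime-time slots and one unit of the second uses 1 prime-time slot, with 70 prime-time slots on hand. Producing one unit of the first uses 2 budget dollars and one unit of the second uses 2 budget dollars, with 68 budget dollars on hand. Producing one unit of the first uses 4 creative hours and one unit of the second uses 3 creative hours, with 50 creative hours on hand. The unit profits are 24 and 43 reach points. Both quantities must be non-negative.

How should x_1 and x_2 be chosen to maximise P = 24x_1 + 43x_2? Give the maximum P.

Feasible corners and P = 24x_1 + 43x_2:
  (0, 0) → P = 0
  (0, 29/9) → P = 1247/9
  (25/2, 0) → P = 300
  (11, 2) → P = 350

x_1 = 11, x_2 = 2, maximum P = 350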